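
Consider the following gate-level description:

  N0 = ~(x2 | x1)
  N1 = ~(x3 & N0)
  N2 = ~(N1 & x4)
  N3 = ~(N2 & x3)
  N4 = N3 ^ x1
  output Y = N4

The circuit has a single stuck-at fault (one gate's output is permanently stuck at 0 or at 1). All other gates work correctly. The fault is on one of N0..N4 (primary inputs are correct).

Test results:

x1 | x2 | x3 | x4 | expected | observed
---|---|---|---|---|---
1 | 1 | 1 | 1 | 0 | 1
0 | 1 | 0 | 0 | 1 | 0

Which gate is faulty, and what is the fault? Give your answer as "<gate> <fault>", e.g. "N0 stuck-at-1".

N3 stuck-at-0

Fault-free values for test 1 (x1=1, x2=1, x3=1, x4=1): N0=0, N1=1, N2=0, N3=1, N4=0, giving Y=0. Observed 1.
Test 1: faults giving observed 1 are {N0 stuck-at-1, N1 stuck-at-0, N2 stuck-at-1, N3 stuck-at-0, N4 stuck-at-1}.
Test 2 (x1=0, x2=1, x3=0, x4=0): fault-free N0=0, N1=1, N2=1, N3=1, N4=1 → 1; observed 0. Eliminates N0 stuck-at-1, N1 stuck-at-0, N2 stuck-at-1, N4 stuck-at-1.
Only N3 stuck-at-0 is consistent with every test.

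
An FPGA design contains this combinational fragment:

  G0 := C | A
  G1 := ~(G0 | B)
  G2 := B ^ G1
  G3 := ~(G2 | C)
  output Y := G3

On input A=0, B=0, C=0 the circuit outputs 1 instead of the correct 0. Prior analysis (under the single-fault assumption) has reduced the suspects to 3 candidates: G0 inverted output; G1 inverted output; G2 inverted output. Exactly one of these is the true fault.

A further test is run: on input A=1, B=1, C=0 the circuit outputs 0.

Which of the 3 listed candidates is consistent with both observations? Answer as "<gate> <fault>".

Evaluate each candidate on input A=1, B=1, C=0:
  G0 inverted output: G0=0 [inverted output], G1=0, G2=1, G3=0 → 0 — matches
  G1 inverted output: G0=1, G1=1 [inverted output], G2=0, G3=1 → 1 — eliminated
  G2 inverted output: G0=1, G1=0, G2=0 [inverted output], G3=1 → 1 — eliminated
Only G0 inverted output reproduces the observed 0.

G0 inverted output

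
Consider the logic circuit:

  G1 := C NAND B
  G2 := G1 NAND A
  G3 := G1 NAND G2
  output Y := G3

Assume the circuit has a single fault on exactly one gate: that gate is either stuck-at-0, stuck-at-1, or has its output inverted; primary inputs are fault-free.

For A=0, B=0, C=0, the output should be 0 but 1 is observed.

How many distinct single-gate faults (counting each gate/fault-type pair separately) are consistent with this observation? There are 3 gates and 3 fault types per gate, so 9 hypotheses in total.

6

Fault-free: G1=1, G2=1, G3=0 → 0. Observed 1.
  G1 stuck-at-0: output 1 ✓
  G1 stuck-at-1: output 0 ✗
  G1 inverted output: output 1 ✓
  G2 stuck-at-0: output 1 ✓
  G2 stuck-at-1: output 0 ✗
  G2 inverted output: output 1 ✓
  G3 stuck-at-0: output 0 ✗
  G3 stuck-at-1: output 1 ✓
  G3 inverted output: output 1 ✓
Consistent faults: {G1 stuck-at-0, G1 inverted output, G2 stuck-at-0, G2 inverted output, G3 stuck-at-1, G3 inverted output} — 6 in all.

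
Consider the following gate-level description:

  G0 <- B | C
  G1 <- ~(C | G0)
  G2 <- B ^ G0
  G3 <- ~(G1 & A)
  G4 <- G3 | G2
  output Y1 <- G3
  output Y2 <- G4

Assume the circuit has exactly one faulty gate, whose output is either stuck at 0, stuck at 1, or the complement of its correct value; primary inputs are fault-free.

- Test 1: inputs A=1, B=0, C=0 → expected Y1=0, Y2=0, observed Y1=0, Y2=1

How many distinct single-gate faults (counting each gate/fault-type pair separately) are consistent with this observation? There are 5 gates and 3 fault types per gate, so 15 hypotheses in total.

Fault-free: G0=0, G1=1, G2=0, G3=0, G4=0 → Y1=0, Y2=0. Observed Y1=0, Y2=1.
  G0: none of the 3 fault types match ✗
  G1: none of the 3 fault types match ✗
  G2: stuck-at-1, inverted output ✓; others ✗
  G3: none of the 3 fault types match ✗
  G4: stuck-at-1, inverted output ✓; others ✗
Consistent faults: {G2 stuck-at-1, G2 inverted output, G4 stuck-at-1, G4 inverted output} — 4 in all.

4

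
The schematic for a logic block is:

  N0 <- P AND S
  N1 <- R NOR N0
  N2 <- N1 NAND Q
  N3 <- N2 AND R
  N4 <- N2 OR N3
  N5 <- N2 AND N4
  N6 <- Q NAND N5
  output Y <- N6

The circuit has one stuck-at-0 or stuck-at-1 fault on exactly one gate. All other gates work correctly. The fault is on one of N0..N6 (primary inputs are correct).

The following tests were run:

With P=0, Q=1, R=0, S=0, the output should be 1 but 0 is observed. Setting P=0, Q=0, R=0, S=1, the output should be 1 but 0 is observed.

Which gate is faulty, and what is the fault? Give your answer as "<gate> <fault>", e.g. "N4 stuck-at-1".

N6 stuck-at-0

Fault-free values for test 1 (P=0, Q=1, R=0, S=0): N0=0, N1=1, N2=0, N3=0, N4=0, N5=0, N6=1, giving Y=1. Observed 0.
Test 1: faults giving observed 0 are {N0 stuck-at-1, N1 stuck-at-0, N2 stuck-at-1, N5 stuck-at-1, N6 stuck-at-0}.
Test 2 (P=0, Q=0, R=0, S=1): fault-free N0=0, N1=1, N2=1, N3=0, N4=1, N5=1, N6=1 → 1; observed 0. Eliminates N0 stuck-at-1, N1 stuck-at-0, N2 stuck-at-1, N5 stuck-at-1.
Only N6 stuck-at-0 is consistent with every test.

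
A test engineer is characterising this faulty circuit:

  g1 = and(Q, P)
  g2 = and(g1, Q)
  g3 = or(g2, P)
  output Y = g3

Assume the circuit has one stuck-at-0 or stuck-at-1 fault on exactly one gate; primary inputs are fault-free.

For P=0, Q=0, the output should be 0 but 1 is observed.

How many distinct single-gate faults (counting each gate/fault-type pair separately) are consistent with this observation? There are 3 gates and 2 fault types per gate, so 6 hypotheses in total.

2

Fault-free: g1=0, g2=0, g3=0 → 0. Observed 1.
  g1 stuck-at-0: output 0 ✗
  g1 stuck-at-1: output 0 ✗
  g2 stuck-at-0: output 0 ✗
  g2 stuck-at-1: output 1 ✓
  g3 stuck-at-0: output 0 ✗
  g3 stuck-at-1: output 1 ✓
Consistent faults: {g2 stuck-at-1, g3 stuck-at-1} — 2 in all.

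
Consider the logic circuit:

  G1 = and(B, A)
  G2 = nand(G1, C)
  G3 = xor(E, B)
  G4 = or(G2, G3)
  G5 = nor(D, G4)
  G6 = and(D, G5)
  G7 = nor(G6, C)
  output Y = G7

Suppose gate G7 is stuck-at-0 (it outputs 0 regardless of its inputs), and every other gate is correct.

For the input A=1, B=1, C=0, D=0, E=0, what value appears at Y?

Propagate with G7 forced: G1=1, G2=1, G3=1, G4=1, G5=0, G6=0, G7=0 [stuck-at-0].
So Y = 0. (Without the fault it would be 1.)

0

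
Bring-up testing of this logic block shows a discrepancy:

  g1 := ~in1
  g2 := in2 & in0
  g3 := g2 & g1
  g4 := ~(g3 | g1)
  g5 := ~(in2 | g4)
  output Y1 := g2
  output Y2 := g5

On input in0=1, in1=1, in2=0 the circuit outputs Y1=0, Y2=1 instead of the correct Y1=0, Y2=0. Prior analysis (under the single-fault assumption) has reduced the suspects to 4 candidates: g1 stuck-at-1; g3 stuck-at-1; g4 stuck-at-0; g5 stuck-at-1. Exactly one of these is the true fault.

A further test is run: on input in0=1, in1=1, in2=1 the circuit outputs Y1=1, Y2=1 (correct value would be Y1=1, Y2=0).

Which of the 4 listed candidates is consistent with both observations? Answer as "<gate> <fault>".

Evaluate each candidate on input in0=1, in1=1, in2=1:
  g1 stuck-at-1: g1=1 [stuck-at-1], g2=1, g3=1, g4=0, g5=0 → Y1=1, Y2=0 — eliminated
  g3 stuck-at-1: g1=0, g2=1, g3=1 [stuck-at-1], g4=0, g5=0 → Y1=1, Y2=0 — eliminated
  g4 stuck-at-0: g1=0, g2=1, g3=0, g4=0 [stuck-at-0], g5=0 → Y1=1, Y2=0 — eliminated
  g5 stuck-at-1: g1=0, g2=1, g3=0, g4=1, g5=1 [stuck-at-1] → Y1=1, Y2=1 — matches
Only g5 stuck-at-1 reproduces the observed Y1=1, Y2=1.

g5 stuck-at-1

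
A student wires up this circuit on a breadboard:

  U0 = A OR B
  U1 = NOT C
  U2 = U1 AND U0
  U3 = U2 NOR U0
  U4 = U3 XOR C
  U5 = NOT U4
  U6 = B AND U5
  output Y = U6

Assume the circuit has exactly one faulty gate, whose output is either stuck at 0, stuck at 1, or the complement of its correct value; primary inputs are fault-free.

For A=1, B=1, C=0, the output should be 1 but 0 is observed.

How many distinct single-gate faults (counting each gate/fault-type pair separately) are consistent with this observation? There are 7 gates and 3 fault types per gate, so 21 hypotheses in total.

10

Fault-free: U0=1, U1=1, U2=1, U3=0, U4=0, U5=1, U6=1 → 1. Observed 0.
  U0: stuck-at-0, inverted output ✓; others ✗
  U1: none of the 3 fault types match ✗
  U2: none of the 3 fault types match ✗
  U3: stuck-at-1, inverted output ✓; others ✗
  U4: stuck-at-1, inverted output ✓; others ✗
  U5: stuck-at-0, inverted output ✓; others ✗
  U6: stuck-at-0, inverted output ✓; others ✗
Consistent faults: {U0 stuck-at-0, U0 inverted output, U3 stuck-at-1, U3 inverted output, U4 stuck-at-1, U4 inverted output, U5 stuck-at-0, U5 inverted output, U6 stuck-at-0, U6 inverted output} — 10 in all.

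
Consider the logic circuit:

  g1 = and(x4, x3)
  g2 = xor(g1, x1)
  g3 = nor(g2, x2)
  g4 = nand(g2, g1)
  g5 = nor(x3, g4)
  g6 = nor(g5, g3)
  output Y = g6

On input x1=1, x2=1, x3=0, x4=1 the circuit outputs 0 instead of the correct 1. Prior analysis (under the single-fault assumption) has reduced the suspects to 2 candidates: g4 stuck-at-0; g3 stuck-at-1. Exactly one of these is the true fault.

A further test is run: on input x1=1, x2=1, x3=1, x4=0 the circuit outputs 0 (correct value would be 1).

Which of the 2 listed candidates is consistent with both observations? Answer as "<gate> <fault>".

g3 stuck-at-1

Evaluate each candidate on input x1=1, x2=1, x3=1, x4=0:
  g4 stuck-at-0: g1=0, g2=1, g3=0, g4=0 [stuck-at-0], g5=0, g6=1 → 1 — eliminated
  g3 stuck-at-1: g1=0, g2=1, g3=1 [stuck-at-1], g4=1, g5=0, g6=0 → 0 — matches
Only g3 stuck-at-1 reproduces the observed 0.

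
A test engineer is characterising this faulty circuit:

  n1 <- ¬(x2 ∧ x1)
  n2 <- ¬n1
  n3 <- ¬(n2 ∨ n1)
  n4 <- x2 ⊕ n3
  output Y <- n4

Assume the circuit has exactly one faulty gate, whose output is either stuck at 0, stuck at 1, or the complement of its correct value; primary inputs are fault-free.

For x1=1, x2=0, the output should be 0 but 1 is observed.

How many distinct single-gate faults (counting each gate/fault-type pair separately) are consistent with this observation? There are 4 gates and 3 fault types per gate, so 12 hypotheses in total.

Fault-free: n1=1, n2=0, n3=0, n4=0 → 0. Observed 1.
  n1 stuck-at-0: output 0 ✗
  n1 stuck-at-1: output 0 ✗
  n1 inverted output: output 0 ✗
  n2 stuck-at-0: output 0 ✗
  n2 stuck-at-1: output 0 ✗
  n2 inverted output: output 0 ✗
  n3 stuck-at-0: output 0 ✗
  n3 stuck-at-1: output 1 ✓
  n3 inverted output: output 1 ✓
  n4 stuck-at-0: output 0 ✗
  n4 stuck-at-1: output 1 ✓
  n4 inverted output: output 1 ✓
Consistent faults: {n3 stuck-at-1, n3 inverted output, n4 stuck-at-1, n4 inverted output} — 4 in all.

4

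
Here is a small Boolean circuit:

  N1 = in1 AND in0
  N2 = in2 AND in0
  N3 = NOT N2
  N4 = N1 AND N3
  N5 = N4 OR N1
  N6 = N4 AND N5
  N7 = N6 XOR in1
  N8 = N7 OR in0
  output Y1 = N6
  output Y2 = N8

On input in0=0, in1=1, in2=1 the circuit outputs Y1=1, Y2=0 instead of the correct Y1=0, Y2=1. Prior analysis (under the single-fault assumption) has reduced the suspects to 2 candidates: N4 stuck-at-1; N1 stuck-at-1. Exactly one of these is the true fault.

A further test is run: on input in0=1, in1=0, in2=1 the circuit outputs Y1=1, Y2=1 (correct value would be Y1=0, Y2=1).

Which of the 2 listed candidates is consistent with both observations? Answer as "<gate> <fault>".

N4 stuck-at-1

Evaluate each candidate on input in0=1, in1=0, in2=1:
  N4 stuck-at-1: N1=0, N2=1, N3=0, N4=1 [stuck-at-1], N5=1, N6=1, N7=1, N8=1 → Y1=1, Y2=1 — matches
  N1 stuck-at-1: N1=1 [stuck-at-1], N2=1, N3=0, N4=0, N5=1, N6=0, N7=0, N8=1 → Y1=0, Y2=1 — eliminated
Only N4 stuck-at-1 reproduces the observed Y1=1, Y2=1.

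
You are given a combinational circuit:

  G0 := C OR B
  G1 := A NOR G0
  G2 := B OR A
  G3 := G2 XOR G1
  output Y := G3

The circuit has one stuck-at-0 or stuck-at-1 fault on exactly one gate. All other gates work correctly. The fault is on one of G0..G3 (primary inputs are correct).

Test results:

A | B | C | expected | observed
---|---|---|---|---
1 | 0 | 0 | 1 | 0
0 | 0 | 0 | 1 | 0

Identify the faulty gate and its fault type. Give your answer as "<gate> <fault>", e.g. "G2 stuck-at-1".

Fault-free values for test 1 (A=1, B=0, C=0): G0=0, G1=0, G2=1, G3=1, giving Y=1. Observed 0.
Test 1: faults giving observed 0 are {G1 stuck-at-1, G2 stuck-at-0, G3 stuck-at-0}.
Test 2 (A=0, B=0, C=0): fault-free G0=0, G1=1, G2=0, G3=1 → 1; observed 0. Eliminates G1 stuck-at-1, G2 stuck-at-0.
Only G3 stuck-at-0 is consistent with every test.

G3 stuck-at-0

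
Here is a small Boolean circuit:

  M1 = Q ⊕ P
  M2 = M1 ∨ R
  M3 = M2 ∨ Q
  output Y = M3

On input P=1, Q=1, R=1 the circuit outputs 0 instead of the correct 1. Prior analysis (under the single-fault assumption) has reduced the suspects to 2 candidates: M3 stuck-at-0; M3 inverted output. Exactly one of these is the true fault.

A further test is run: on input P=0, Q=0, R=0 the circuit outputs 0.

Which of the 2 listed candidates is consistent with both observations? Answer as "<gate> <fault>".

Evaluate each candidate on input P=0, Q=0, R=0:
  M3 stuck-at-0: M1=0, M2=0, M3=0 [stuck-at-0] → 0 — matches
  M3 inverted output: M1=0, M2=0, M3=1 [inverted output] → 1 — eliminated
Only M3 stuck-at-0 reproduces the observed 0.

M3 stuck-at-0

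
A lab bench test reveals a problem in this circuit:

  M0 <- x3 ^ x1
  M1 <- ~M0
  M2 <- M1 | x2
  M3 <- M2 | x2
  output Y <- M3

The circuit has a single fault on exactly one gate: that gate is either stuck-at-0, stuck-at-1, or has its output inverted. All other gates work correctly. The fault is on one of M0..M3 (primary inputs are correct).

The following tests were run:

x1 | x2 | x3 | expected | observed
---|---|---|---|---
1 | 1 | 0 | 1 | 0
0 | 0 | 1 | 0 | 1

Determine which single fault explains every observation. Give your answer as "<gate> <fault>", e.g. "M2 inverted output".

M3 inverted output

Fault-free values for test 1 (x1=1, x2=1, x3=0): M0=1, M1=0, M2=1, M3=1, giving Y=1. Observed 0.
Test 1: faults giving observed 0 are {M3 stuck-at-0, M3 inverted output}.
Test 2 (x1=0, x2=0, x3=1): fault-free M0=1, M1=0, M2=0, M3=0 → 0; observed 1. Eliminates M3 stuck-at-0.
Only M3 inverted output is consistent with every test.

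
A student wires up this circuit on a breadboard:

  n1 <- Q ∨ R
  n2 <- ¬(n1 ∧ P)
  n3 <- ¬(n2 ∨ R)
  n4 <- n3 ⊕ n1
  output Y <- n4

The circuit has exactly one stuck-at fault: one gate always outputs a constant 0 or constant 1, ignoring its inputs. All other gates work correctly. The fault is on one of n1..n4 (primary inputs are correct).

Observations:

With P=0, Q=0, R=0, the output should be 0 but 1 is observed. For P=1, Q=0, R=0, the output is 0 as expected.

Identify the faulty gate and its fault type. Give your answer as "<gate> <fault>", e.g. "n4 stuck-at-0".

n1 stuck-at-1

Fault-free values for test 1 (P=0, Q=0, R=0): n1=0, n2=1, n3=0, n4=0, giving Y=0. Observed 1.
Test 1: faults giving observed 1 are {n1 stuck-at-1, n2 stuck-at-0, n3 stuck-at-1, n4 stuck-at-1}.
Test 2 (P=1, Q=0, R=0): fault-free n1=0, n2=1, n3=0, n4=0 → 0; observed 0. Eliminates n2 stuck-at-0, n3 stuck-at-1, n4 stuck-at-1.
Only n1 stuck-at-1 is consistent with every test.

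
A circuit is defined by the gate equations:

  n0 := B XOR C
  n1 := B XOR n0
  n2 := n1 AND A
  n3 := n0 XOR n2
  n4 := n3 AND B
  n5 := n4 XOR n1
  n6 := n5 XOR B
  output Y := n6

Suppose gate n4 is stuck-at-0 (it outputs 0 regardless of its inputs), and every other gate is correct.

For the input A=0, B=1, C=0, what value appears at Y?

1

Propagate with n4 forced: n0=1, n1=0, n2=0, n3=1, n4=0 [stuck-at-0], n5=0, n6=1.
So Y = 1. (Without the fault it would be 0.)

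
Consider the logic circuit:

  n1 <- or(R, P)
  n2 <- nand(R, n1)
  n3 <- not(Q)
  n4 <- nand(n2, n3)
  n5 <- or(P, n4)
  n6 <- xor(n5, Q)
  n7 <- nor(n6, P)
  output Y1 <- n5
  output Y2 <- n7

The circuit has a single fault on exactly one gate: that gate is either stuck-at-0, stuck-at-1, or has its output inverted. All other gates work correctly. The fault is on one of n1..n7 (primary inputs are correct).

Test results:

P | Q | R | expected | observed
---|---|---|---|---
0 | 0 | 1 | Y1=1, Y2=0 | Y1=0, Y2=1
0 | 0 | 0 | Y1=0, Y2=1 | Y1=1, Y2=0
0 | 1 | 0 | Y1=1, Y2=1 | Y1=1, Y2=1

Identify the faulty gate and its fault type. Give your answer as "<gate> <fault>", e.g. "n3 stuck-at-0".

Fault-free values for test 1 (P=0, Q=0, R=1): n1=1, n2=0, n3=1, n4=1, n5=1, n6=1, n7=0, giving Y1=1, Y2=0. Observed Y1=0, Y2=1.
Test 1: faults giving observed Y1=0, Y2=1 are {n1 stuck-at-0, n1 inverted output, n2 stuck-at-1, n2 inverted output, n4 stuck-at-0, n4 inverted output, n5 stuck-at-0, n5 inverted output}.
Test 2 (P=0, Q=0, R=0): fault-free n1=0, n2=1, n3=1, n4=0, n5=0, n6=0, n7=1 → Y1=0, Y2=1; observed Y1=1, Y2=0. Eliminates n1 stuck-at-0, n1 inverted output, n2 stuck-at-1, n4 stuck-at-0, n5 stuck-at-0.
Test 3 (P=0, Q=1, R=0): fault-free n1=0, n2=1, n3=0, n4=1, n5=1, n6=0, n7=1 → Y1=1, Y2=1; observed Y1=1, Y2=1. Eliminates n4 inverted output, n5 inverted output.
Only n2 inverted output is consistent with every test.

n2 inverted output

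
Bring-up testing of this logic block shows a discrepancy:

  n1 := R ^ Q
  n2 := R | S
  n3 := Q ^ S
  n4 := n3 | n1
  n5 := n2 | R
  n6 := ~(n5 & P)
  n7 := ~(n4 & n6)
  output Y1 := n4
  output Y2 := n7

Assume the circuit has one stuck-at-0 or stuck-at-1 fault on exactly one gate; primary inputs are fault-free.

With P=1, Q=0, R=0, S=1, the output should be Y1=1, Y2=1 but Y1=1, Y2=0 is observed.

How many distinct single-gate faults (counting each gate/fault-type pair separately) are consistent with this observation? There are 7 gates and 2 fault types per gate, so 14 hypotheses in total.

4

Fault-free: n1=0, n2=1, n3=1, n4=1, n5=1, n6=0, n7=1 → Y1=1, Y2=1. Observed Y1=1, Y2=0.
  n1 stuck-at-0: output Y1=1, Y2=1 ✗
  n1 stuck-at-1: output Y1=1, Y2=1 ✗
  n2 stuck-at-0: output Y1=1, Y2=0 ✓
  n2 stuck-at-1: output Y1=1, Y2=1 ✗
  n3 stuck-at-0: output Y1=0, Y2=1 ✗
  n3 stuck-at-1: output Y1=1, Y2=1 ✗
  n4 stuck-at-0: output Y1=0, Y2=1 ✗
  n4 stuck-at-1: output Y1=1, Y2=1 ✗
  n5 stuck-at-0: output Y1=1, Y2=0 ✓
  n5 stuck-at-1: output Y1=1, Y2=1 ✗
  n6 stuck-at-0: output Y1=1, Y2=1 ✗
  n6 stuck-at-1: output Y1=1, Y2=0 ✓
  n7 stuck-at-0: output Y1=1, Y2=0 ✓
  n7 stuck-at-1: output Y1=1, Y2=1 ✗
Consistent faults: {n2 stuck-at-0, n5 stuck-at-0, n6 stuck-at-1, n7 stuck-at-0} — 4 in all.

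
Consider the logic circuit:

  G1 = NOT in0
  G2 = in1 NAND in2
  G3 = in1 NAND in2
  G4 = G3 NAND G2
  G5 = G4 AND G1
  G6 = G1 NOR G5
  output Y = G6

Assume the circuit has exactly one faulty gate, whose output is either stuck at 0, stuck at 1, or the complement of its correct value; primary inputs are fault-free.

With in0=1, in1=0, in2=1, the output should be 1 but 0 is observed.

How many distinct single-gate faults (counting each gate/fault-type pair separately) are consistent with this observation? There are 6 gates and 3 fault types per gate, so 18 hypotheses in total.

Fault-free: G1=0, G2=1, G3=1, G4=0, G5=0, G6=1 → 1. Observed 0.
  G1: stuck-at-1, inverted output ✓; others ✗
  G2: none of the 3 fault types match ✗
  G3: none of the 3 fault types match ✗
  G4: none of the 3 fault types match ✗
  G5: stuck-at-1, inverted output ✓; others ✗
  G6: stuck-at-0, inverted output ✓; others ✗
Consistent faults: {G1 stuck-at-1, G1 inverted output, G5 stuck-at-1, G5 inverted output, G6 stuck-at-0, G6 inverted output} — 6 in all.

6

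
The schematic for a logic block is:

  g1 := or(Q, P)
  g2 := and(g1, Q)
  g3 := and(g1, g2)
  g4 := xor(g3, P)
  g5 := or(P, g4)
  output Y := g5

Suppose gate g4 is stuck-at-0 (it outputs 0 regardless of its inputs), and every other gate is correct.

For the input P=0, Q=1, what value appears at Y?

Propagate with g4 forced: g1=1, g2=1, g3=1, g4=0 [stuck-at-0], g5=0.
So Y = 0. (Without the fault it would be 1.)

0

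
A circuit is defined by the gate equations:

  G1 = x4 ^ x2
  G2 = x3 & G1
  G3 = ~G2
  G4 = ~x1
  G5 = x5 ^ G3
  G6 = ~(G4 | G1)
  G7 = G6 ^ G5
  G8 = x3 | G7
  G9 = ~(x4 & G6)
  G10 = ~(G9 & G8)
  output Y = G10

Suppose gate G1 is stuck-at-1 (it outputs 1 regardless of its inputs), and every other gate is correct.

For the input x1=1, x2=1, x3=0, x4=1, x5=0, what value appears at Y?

Propagate with G1 forced: G1=1 [stuck-at-1], G2=0, G3=1, G4=0, G5=1, G6=0, G7=1, G8=1, G9=1, G10=0.
So Y = 0. (Without the fault it would be 1.)

0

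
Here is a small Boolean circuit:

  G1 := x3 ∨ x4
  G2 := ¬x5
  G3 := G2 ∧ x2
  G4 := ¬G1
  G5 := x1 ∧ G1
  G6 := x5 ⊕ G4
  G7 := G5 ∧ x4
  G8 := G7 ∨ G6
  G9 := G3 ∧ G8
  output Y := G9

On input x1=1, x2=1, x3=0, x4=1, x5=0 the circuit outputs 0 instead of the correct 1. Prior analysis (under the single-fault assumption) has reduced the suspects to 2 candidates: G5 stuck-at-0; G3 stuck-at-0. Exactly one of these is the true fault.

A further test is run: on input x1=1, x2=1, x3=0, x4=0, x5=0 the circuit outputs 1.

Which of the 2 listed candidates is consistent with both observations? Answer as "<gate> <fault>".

G5 stuck-at-0

Evaluate each candidate on input x1=1, x2=1, x3=0, x4=0, x5=0:
  G5 stuck-at-0: G1=0, G2=1, G3=1, G4=1, G5=0 [stuck-at-0], G6=1, G7=0, G8=1, G9=1 → 1 — matches
  G3 stuck-at-0: G1=0, G2=1, G3=0 [stuck-at-0], G4=1, G5=0, G6=1, G7=0, G8=1, G9=0 → 0 — eliminated
Only G5 stuck-at-0 reproduces the observed 1.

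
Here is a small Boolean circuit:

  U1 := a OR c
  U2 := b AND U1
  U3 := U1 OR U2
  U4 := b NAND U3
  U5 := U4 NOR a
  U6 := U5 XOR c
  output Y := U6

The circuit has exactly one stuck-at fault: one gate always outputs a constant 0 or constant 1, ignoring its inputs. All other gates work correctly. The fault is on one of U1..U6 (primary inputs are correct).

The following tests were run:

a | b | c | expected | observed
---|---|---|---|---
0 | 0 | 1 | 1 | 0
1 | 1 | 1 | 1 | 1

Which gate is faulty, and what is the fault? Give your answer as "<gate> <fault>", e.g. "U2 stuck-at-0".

Fault-free values for test 1 (a=0, b=0, c=1): U1=1, U2=0, U3=1, U4=1, U5=0, U6=1, giving Y=1. Observed 0.
Test 1: faults giving observed 0 are {U4 stuck-at-0, U5 stuck-at-1, U6 stuck-at-0}.
Test 2 (a=1, b=1, c=1): fault-free U1=1, U2=1, U3=1, U4=0, U5=0, U6=1 → 1; observed 1. Eliminates U5 stuck-at-1, U6 stuck-at-0.
Only U4 stuck-at-0 is consistent with every test.

U4 stuck-at-0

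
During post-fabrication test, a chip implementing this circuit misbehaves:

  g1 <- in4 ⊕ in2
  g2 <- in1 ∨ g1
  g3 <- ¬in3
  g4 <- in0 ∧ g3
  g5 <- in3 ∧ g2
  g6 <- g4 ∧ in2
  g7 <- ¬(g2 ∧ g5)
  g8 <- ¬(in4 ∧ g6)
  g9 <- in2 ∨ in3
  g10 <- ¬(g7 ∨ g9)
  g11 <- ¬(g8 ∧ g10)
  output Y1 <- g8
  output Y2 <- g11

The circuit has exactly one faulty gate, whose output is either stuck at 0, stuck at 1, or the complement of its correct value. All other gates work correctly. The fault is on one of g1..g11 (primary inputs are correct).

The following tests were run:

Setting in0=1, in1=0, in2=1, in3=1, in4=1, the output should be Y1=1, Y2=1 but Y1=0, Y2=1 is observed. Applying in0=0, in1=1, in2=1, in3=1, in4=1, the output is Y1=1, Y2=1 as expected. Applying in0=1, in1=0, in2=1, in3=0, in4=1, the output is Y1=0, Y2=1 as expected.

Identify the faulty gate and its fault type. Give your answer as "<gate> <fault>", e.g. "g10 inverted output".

Fault-free values for test 1 (in0=1, in1=0, in2=1, in3=1, in4=1): g1=0, g2=0, g3=0, g4=0, g5=0, g6=0, g7=1, g8=1, g9=1, g10=0, g11=1, giving Y1=1, Y2=1. Observed Y1=0, Y2=1.
Test 1: faults giving observed Y1=0, Y2=1 are {g3 stuck-at-1, g3 inverted output, g4 stuck-at-1, g4 inverted output, g6 stuck-at-1, g6 inverted output, g8 stuck-at-0, g8 inverted output}.
Test 2 (in0=0, in1=1, in2=1, in3=1, in4=1): fault-free g1=0, g2=1, g3=0, g4=0, g5=1, g6=0, g7=0, g8=1, g9=1, g10=0, g11=1 → Y1=1, Y2=1; observed Y1=1, Y2=1. Eliminates g4 stuck-at-1, g4 inverted output, g6 stuck-at-1, g6 inverted output, g8 stuck-at-0, g8 inverted output.
Test 3 (in0=1, in1=0, in2=1, in3=0, in4=1): fault-free g1=0, g2=0, g3=1, g4=1, g5=0, g6=1, g7=1, g8=0, g9=1, g10=0, g11=1 → Y1=0, Y2=1; observed Y1=0, Y2=1. Eliminates g3 inverted output.
Only g3 stuck-at-1 is consistent with every test.

g3 stuck-at-1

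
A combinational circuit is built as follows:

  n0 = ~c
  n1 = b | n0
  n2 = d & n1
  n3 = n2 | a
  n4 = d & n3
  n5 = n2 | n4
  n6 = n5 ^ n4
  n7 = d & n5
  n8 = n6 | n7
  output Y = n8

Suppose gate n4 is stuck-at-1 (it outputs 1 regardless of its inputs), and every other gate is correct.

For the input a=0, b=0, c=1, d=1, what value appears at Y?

Propagate with n4 forced: n0=0, n1=0, n2=0, n3=0, n4=1 [stuck-at-1], n5=1, n6=0, n7=1, n8=1.
So Y = 1. (Without the fault it would be 0.)

1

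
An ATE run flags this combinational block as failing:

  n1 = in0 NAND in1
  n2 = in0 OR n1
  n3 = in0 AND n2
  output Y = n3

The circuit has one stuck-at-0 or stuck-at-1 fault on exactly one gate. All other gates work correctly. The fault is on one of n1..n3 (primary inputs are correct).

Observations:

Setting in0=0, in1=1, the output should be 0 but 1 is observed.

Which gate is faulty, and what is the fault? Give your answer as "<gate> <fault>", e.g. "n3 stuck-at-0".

n3 stuck-at-1

Fault-free values for test 1 (in0=0, in1=1): n1=1, n2=1, n3=0, giving Y=0. Observed 1.
Test 1: faults giving observed 1 are {n3 stuck-at-1}.
Only n3 stuck-at-1 is consistent with every test.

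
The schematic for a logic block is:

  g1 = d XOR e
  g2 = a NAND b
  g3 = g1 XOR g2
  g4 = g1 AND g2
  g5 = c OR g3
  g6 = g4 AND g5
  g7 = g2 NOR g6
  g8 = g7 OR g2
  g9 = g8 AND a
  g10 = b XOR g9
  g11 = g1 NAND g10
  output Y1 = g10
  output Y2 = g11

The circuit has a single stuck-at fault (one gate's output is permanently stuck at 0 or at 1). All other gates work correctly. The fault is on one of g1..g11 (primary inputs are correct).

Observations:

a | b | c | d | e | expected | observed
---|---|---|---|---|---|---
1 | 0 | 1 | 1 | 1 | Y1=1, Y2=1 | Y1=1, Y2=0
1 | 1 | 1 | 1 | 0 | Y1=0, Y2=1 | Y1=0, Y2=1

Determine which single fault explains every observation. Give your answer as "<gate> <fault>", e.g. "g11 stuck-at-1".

g1 stuck-at-1

Fault-free values for test 1 (a=1, b=0, c=1, d=1, e=1): g1=0, g2=1, g3=1, g4=0, g5=1, g6=0, g7=0, g8=1, g9=1, g10=1, g11=1, giving Y1=1, Y2=1. Observed Y1=1, Y2=0.
Test 1: faults giving observed Y1=1, Y2=0 are {g1 stuck-at-1, g11 stuck-at-0}.
Test 2 (a=1, b=1, c=1, d=1, e=0): fault-free g1=1, g2=0, g3=1, g4=0, g5=1, g6=0, g7=1, g8=1, g9=1, g10=0, g11=1 → Y1=0, Y2=1; observed Y1=0, Y2=1. Eliminates g11 stuck-at-0.
Only g1 stuck-at-1 is consistent with every test.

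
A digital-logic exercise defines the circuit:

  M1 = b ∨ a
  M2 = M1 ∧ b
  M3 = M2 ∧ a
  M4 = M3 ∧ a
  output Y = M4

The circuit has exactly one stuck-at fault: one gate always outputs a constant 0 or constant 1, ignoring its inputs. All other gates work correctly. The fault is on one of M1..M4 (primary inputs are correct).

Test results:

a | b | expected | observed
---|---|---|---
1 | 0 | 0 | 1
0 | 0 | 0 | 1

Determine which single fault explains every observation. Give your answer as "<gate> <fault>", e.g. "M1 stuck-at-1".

Fault-free values for test 1 (a=1, b=0): M1=1, M2=0, M3=0, M4=0, giving Y=0. Observed 1.
Test 1: faults giving observed 1 are {M2 stuck-at-1, M3 stuck-at-1, M4 stuck-at-1}.
Test 2 (a=0, b=0): fault-free M1=0, M2=0, M3=0, M4=0 → 0; observed 1. Eliminates M2 stuck-at-1, M3 stuck-at-1.
Only M4 stuck-at-1 is consistent with every test.

M4 stuck-at-1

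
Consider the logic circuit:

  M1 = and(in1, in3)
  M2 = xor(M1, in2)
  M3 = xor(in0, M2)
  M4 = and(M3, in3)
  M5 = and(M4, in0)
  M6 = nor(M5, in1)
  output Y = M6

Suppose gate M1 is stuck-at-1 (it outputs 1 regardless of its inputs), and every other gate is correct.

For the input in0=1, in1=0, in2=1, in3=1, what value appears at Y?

0

Propagate with M1 forced: M1=1 [stuck-at-1], M2=0, M3=1, M4=1, M5=1, M6=0.
So Y = 0. (Without the fault it would be 1.)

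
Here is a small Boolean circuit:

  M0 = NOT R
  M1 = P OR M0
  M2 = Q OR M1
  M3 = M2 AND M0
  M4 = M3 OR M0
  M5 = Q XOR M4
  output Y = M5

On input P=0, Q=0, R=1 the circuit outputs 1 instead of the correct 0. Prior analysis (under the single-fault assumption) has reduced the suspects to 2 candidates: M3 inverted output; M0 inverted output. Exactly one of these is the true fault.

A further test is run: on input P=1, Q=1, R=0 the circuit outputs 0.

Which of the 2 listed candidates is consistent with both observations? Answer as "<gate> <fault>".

Evaluate each candidate on input P=1, Q=1, R=0:
  M3 inverted output: M0=1, M1=1, M2=1, M3=0 [inverted output], M4=1, M5=0 → 0 — matches
  M0 inverted output: M0=0 [inverted output], M1=1, M2=1, M3=0, M4=0, M5=1 → 1 — eliminated
Only M3 inverted output reproduces the observed 0.

M3 inverted output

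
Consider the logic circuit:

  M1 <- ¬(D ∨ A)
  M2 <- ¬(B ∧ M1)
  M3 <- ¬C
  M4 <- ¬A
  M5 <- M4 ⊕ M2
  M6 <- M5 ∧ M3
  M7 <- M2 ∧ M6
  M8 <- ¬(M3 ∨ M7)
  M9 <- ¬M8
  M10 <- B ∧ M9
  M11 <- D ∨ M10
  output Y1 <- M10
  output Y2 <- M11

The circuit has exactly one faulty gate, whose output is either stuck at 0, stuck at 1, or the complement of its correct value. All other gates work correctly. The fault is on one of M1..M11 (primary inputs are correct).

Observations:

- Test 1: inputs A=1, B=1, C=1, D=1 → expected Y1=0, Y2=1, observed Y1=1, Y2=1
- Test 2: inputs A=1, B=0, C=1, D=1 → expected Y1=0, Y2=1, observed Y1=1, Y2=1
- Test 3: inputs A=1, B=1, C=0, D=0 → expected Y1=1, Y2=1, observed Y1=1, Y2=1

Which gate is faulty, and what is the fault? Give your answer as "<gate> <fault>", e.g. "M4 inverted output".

M10 stuck-at-1

Fault-free values for test 1 (A=1, B=1, C=1, D=1): M1=0, M2=1, M3=0, M4=0, M5=1, M6=0, M7=0, M8=1, M9=0, M10=0, M11=1, giving Y1=0, Y2=1. Observed Y1=1, Y2=1.
Test 1: faults giving observed Y1=1, Y2=1 are {M3 stuck-at-1, M3 inverted output, M6 stuck-at-1, M6 inverted output, M7 stuck-at-1, M7 inverted output, M8 stuck-at-0, M8 inverted output, M9 stuck-at-1, M9 inverted output, M10 stuck-at-1, M10 inverted output}.
Test 2 (A=1, B=0, C=1, D=1): fault-free M1=0, M2=1, M3=0, M4=0, M5=1, M6=0, M7=0, M8=1, M9=0, M10=0, M11=1 → Y1=0, Y2=1; observed Y1=1, Y2=1. Eliminates M3 stuck-at-1, M3 inverted output, M6 stuck-at-1, M6 inverted output, M7 stuck-at-1, M7 inverted output, M8 stuck-at-0, M8 inverted output, M9 stuck-at-1, M9 inverted output.
Test 3 (A=1, B=1, C=0, D=0): fault-free M1=0, M2=1, M3=1, M4=0, M5=1, M6=1, M7=1, M8=0, M9=1, M10=1, M11=1 → Y1=1, Y2=1; observed Y1=1, Y2=1. Eliminates M10 inverted output.
Only M10 stuck-at-1 is consistent with every test.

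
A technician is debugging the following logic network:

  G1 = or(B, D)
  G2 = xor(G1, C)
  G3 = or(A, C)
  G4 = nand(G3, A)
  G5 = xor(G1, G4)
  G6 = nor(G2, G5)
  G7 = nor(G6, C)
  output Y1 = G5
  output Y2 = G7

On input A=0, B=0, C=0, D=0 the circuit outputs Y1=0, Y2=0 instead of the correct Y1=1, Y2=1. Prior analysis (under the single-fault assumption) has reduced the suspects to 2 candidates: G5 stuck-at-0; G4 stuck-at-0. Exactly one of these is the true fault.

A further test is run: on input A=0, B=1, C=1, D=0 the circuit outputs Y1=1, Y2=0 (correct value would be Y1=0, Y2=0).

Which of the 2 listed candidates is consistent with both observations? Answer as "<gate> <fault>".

G4 stuck-at-0

Evaluate each candidate on input A=0, B=1, C=1, D=0:
  G5 stuck-at-0: G1=1, G2=0, G3=1, G4=1, G5=0 [stuck-at-0], G6=1, G7=0 → Y1=0, Y2=0 — eliminated
  G4 stuck-at-0: G1=1, G2=0, G3=1, G4=0 [stuck-at-0], G5=1, G6=0, G7=0 → Y1=1, Y2=0 — matches
Only G4 stuck-at-0 reproduces the observed Y1=1, Y2=0.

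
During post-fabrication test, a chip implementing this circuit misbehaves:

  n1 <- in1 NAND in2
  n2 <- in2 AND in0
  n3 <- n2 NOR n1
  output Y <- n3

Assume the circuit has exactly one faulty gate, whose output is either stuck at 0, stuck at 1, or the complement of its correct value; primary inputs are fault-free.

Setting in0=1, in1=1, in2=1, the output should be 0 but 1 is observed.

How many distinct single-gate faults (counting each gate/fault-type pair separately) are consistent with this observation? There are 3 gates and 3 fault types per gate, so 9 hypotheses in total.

4

Fault-free: n1=0, n2=1, n3=0 → 0. Observed 1.
  n1 stuck-at-0: output 0 ✗
  n1 stuck-at-1: output 0 ✗
  n1 inverted output: output 0 ✗
  n2 stuck-at-0: output 1 ✓
  n2 stuck-at-1: output 0 ✗
  n2 inverted output: output 1 ✓
  n3 stuck-at-0: output 0 ✗
  n3 stuck-at-1: output 1 ✓
  n3 inverted output: output 1 ✓
Consistent faults: {n2 stuck-at-0, n2 inverted output, n3 stuck-at-1, n3 inverted output} — 4 in all.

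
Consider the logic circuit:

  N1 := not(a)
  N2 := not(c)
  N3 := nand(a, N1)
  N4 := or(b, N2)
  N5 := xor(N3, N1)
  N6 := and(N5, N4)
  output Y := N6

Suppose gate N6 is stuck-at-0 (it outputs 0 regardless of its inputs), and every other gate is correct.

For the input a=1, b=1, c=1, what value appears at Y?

Propagate with N6 forced: N1=0, N2=0, N3=1, N4=1, N5=1, N6=0 [stuck-at-0].
So Y = 0. (Without the fault it would be 1.)

0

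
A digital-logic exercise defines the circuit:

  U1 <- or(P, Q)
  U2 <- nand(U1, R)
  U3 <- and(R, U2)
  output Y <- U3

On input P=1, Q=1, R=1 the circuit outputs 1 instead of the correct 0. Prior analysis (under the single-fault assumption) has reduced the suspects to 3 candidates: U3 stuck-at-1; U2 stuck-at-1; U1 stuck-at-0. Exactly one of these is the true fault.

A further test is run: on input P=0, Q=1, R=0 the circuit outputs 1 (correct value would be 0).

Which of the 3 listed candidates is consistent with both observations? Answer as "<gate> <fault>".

U3 stuck-at-1

Evaluate each candidate on input P=0, Q=1, R=0:
  U3 stuck-at-1: U1=1, U2=1, U3=1 [stuck-at-1] → 1 — matches
  U2 stuck-at-1: U1=1, U2=1 [stuck-at-1], U3=0 → 0 — eliminated
  U1 stuck-at-0: U1=0 [stuck-at-0], U2=1, U3=0 → 0 — eliminated
Only U3 stuck-at-1 reproduces the observed 1.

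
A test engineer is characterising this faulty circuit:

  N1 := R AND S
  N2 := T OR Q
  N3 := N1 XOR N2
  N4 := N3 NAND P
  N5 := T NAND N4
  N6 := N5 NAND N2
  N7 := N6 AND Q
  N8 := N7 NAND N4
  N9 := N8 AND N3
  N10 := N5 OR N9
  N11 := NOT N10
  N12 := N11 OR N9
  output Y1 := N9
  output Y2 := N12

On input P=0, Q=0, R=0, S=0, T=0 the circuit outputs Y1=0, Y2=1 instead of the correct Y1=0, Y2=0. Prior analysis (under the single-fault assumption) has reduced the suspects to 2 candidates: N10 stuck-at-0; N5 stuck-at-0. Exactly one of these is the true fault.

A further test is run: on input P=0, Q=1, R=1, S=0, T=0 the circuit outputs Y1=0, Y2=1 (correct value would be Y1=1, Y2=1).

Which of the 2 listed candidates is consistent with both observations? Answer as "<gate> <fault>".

N5 stuck-at-0

Evaluate each candidate on input P=0, Q=1, R=1, S=0, T=0:
  N10 stuck-at-0: N1=0, N2=1, N3=1, N4=1, N5=1, N6=0, N7=0, N8=1, N9=1, N10=0 [stuck-at-0], N11=1, N12=1 → Y1=1, Y2=1 — eliminated
  N5 stuck-at-0: N1=0, N2=1, N3=1, N4=1, N5=0 [stuck-at-0], N6=1, N7=1, N8=0, N9=0, N10=0, N11=1, N12=1 → Y1=0, Y2=1 — matches
Only N5 stuck-at-0 reproduces the observed Y1=0, Y2=1.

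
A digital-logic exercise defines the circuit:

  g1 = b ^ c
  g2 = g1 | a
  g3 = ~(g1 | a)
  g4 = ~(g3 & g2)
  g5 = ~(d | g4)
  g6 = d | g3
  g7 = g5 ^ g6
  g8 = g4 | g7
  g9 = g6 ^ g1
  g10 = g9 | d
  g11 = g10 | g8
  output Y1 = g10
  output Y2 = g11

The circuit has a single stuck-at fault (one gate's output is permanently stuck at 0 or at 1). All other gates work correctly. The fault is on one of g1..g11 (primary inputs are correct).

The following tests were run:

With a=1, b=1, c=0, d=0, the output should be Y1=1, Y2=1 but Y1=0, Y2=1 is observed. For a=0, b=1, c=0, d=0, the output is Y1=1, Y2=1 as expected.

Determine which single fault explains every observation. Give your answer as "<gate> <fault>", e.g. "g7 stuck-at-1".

Fault-free values for test 1 (a=1, b=1, c=0, d=0): g1=1, g2=1, g3=0, g4=1, g5=0, g6=0, g7=0, g8=1, g9=1, g10=1, g11=1, giving Y1=1, Y2=1. Observed Y1=0, Y2=1.
Test 1: faults giving observed Y1=0, Y2=1 are {g1 stuck-at-0, g6 stuck-at-1, g9 stuck-at-0, g10 stuck-at-0}.
Test 2 (a=0, b=1, c=0, d=0): fault-free g1=1, g2=1, g3=0, g4=1, g5=0, g6=0, g7=0, g8=1, g9=1, g10=1, g11=1 → Y1=1, Y2=1; observed Y1=1, Y2=1. Eliminates g6 stuck-at-1, g9 stuck-at-0, g10 stuck-at-0.
Only g1 stuck-at-0 is consistent with every test.

g1 stuck-at-0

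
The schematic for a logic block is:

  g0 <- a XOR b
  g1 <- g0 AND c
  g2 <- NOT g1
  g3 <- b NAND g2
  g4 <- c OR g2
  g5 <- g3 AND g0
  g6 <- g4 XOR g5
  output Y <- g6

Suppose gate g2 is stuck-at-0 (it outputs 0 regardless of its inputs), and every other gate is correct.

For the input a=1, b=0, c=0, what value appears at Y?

1

Propagate with g2 forced: g0=1, g1=0, g2=0 [stuck-at-0], g3=1, g4=0, g5=1, g6=1.
So Y = 1. (Without the fault it would be 0.)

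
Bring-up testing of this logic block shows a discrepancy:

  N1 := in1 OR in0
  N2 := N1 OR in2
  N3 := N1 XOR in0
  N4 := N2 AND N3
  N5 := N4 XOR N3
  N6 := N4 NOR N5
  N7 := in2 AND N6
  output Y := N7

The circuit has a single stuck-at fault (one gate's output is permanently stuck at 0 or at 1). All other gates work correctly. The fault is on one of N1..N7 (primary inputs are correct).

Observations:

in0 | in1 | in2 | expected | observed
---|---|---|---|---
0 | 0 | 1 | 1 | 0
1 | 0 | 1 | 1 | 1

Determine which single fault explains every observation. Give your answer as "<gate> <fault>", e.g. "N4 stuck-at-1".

Fault-free values for test 1 (in0=0, in1=0, in2=1): N1=0, N2=1, N3=0, N4=0, N5=0, N6=1, N7=1, giving Y=1. Observed 0.
Test 1: faults giving observed 0 are {N1 stuck-at-1, N3 stuck-at-1, N4 stuck-at-1, N5 stuck-at-1, N6 stuck-at-0, N7 stuck-at-0}.
Test 2 (in0=1, in1=0, in2=1): fault-free N1=1, N2=1, N3=0, N4=0, N5=0, N6=1, N7=1 → 1; observed 1. Eliminates N3 stuck-at-1, N4 stuck-at-1, N5 stuck-at-1, N6 stuck-at-0, N7 stuck-at-0.
Only N1 stuck-at-1 is consistent with every test.

N1 stuck-at-1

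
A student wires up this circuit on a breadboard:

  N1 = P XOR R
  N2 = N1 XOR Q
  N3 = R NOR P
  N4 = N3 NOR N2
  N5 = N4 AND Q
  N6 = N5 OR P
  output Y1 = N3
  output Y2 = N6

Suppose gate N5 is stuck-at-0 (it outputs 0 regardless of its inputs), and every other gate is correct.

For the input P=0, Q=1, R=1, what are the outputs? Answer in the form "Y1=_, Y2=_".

Propagate with N5 forced: N1=1, N2=0, N3=0, N4=1, N5=0 [stuck-at-0], N6=0.
So the outputs are Y1=0, Y2=0. (Without the fault they would be Y1=0, Y2=1.)

Y1=0, Y2=0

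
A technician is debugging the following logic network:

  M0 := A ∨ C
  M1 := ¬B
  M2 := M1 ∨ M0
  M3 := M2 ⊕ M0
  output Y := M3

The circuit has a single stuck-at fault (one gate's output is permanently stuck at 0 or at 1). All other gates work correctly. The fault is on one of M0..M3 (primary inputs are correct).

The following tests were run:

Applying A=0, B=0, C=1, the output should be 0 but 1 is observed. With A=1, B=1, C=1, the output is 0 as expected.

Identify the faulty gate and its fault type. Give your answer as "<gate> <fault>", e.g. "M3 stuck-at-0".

M0 stuck-at-0

Fault-free values for test 1 (A=0, B=0, C=1): M0=1, M1=1, M2=1, M3=0, giving Y=0. Observed 1.
Test 1: faults giving observed 1 are {M0 stuck-at-0, M2 stuck-at-0, M3 stuck-at-1}.
Test 2 (A=1, B=1, C=1): fault-free M0=1, M1=0, M2=1, M3=0 → 0; observed 0. Eliminates M2 stuck-at-0, M3 stuck-at-1.
Only M0 stuck-at-0 is consistent with every test.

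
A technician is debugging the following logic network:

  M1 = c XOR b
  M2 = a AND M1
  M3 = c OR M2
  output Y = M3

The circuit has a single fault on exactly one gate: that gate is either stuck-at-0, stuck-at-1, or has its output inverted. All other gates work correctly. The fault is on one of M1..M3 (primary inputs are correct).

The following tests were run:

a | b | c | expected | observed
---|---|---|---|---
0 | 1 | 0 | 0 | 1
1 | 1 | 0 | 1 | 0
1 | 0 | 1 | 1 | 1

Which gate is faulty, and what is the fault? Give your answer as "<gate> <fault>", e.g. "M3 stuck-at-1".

Fault-free values for test 1 (a=0, b=1, c=0): M1=1, M2=0, M3=0, giving Y=0. Observed 1.
Test 1: faults giving observed 1 are {M2 stuck-at-1, M2 inverted output, M3 stuck-at-1, M3 inverted output}.
Test 2 (a=1, b=1, c=0): fault-free M1=1, M2=1, M3=1 → 1; observed 0. Eliminates M2 stuck-at-1, M3 stuck-at-1.
Test 3 (a=1, b=0, c=1): fault-free M1=1, M2=1, M3=1 → 1; observed 1. Eliminates M3 inverted output.
Only M2 inverted output is consistent with every test.

M2 inverted output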